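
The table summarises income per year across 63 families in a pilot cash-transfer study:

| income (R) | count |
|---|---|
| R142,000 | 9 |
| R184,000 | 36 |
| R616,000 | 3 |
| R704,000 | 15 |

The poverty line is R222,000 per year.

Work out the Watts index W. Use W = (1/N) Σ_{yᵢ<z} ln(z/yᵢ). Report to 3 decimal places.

Below the line: 9×R142,000, 36×R184,000 (q = 45 of N = 63).
Log shortfalls: ln(222000/142000) = 0.4469 (×9); ln(222000/184000) = 0.1877 (×36).
W = 10.780351 / 63 = 0.171.

0.171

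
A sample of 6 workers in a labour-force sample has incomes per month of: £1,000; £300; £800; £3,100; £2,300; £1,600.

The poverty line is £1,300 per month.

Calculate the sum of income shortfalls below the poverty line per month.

Incomes under z: £300, £800, £1,000 (q = 3 of N = 6).
Individual gaps: 1300−300 = 1000; 1300−800 = 500; 1300−1000 = 300.
Aggregate gap = £1,800.

£1,800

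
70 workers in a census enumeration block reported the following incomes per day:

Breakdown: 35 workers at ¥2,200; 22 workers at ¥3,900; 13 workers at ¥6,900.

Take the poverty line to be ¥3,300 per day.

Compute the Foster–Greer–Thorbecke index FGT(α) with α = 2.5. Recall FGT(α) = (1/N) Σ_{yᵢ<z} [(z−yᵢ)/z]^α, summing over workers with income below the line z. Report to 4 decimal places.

0.0321

Incomes under z: 35×¥2,200 (q = 35 of N = 70).
Shortfall ratios: (3300−2200)/3300 = 0.3333 (×35).
Raised to α = 2.5: 0.06415 (×35).
Sum = 2.245251; FGT(2.5) = 2.245251 / 70 = 0.0321.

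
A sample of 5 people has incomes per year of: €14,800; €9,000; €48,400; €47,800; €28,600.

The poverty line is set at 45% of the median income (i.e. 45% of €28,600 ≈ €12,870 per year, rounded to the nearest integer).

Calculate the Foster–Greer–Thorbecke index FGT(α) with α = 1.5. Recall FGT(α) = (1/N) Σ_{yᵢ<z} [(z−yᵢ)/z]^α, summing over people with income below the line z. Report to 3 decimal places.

0.033

Below z: €9,000 (q = 1 of N = 5).
Normalized shortfalls: (12870−9000)/12870 = 0.3007.
Raised to α = 1.5: 0.16489.
Sum = 0.164892; FGT(1.5) = 0.164892 / 5 = 0.033.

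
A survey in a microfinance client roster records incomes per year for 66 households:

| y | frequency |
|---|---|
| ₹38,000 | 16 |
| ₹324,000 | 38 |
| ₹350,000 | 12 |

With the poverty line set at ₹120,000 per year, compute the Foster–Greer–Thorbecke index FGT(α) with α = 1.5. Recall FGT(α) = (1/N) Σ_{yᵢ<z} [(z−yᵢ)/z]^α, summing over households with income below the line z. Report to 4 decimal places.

Below z: 16×₹38,000 (q = 16 of N = 66).
Gap ratios (z−y)/z: (120000−38000)/120000 = 0.6833 (×16).
Raised to α = 1.5: 0.56487 (×16).
Sum = 9.037928; FGT(1.5) = 9.037928 / 66 = 0.1369.

0.1369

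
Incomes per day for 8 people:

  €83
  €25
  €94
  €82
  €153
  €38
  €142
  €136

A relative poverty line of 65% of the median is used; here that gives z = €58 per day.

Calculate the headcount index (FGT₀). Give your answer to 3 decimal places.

2 of the 8 people have income below €58.
H = 2/8 = 0.250.

0.250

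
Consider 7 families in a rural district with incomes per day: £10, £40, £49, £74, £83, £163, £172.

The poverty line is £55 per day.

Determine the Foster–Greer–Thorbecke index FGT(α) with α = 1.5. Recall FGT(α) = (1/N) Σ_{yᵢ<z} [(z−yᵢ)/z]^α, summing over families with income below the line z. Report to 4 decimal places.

Poor units: £10, £40, £49 (q = 3 of N = 7).
Normalized shortfalls: (55−10)/55 = 0.8182; (55−40)/55 = 0.2727; (55−49)/55 = 0.1091.
Raised to α = 1.5: 0.74007; 0.14243; 0.03603.
Sum = 0.918532; FGT(1.5) = 0.918532 / 7 = 0.1312.

0.1312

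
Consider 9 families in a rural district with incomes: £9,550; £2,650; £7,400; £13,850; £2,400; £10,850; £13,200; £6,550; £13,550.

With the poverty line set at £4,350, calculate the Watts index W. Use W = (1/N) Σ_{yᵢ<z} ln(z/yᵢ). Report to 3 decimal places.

0.121

Incomes under z: £2,400, £2,650 (q = 2 of N = 9).
Log gaps: ln(4350/2400) = 0.5947; ln(4350/2650) = 0.4956.
W = 1.090323 / 9 = 0.121.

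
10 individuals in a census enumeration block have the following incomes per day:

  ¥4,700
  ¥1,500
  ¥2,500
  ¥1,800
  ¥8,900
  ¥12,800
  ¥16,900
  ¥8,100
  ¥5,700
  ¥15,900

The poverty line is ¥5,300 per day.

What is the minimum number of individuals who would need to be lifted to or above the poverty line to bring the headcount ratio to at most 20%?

2

Currently q = 4 of N = 10 are below the line (H = 0.400).
A headcount ratio of at most 20% allows at most ⌊0.20 × 10⌋ = 2 poor individuals.
So at least 4 − 2 = 2 must be lifted.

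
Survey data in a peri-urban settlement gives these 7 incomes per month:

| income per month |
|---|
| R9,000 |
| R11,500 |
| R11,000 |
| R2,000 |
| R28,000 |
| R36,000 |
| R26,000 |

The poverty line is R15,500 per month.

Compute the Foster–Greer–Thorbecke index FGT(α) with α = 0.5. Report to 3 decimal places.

0.375

Below z: R2,000, R9,000, R11,000, R11,500 (q = 4 of N = 7).
Normalized shortfalls: (15500−2000)/15500 = 0.8710; (15500−9000)/15500 = 0.4194; (15500−11000)/15500 = 0.2903; (15500−11500)/15500 = 0.2581.
Raised to α = 0.5: 0.93326; 0.64758; 0.53882; 0.50800.
Sum = 2.627649; FGT(0.5) = 2.627649 / 7 = 0.375.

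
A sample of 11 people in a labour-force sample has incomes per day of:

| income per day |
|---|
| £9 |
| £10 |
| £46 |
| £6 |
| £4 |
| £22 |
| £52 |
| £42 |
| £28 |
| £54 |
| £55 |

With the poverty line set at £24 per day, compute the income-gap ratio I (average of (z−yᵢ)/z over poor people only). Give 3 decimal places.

0.575

Incomes under z: £4, £6, £9, £10, £22 (q = 5 of N = 11).
Shortfall ratios (z−y)/z: 0.8333, 0.7500, 0.6250, 0.5833, 0.0833; sum = 2.875000.
The income-gap ratio divides by q (the poor only): 2.875000 / 5 = 0.575.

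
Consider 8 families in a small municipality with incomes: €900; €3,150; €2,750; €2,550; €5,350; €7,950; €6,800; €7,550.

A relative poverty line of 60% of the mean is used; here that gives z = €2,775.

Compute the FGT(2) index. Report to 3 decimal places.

0.058

Below z: €900, €2,550, €2,750 (q = 3 of N = 8).
Gap ratios (z−y)/z: (2775−900)/2775 = 0.6757; (2775−2550)/2775 = 0.0811; (2775−2750)/2775 = 0.0090.
Squared: 0.4565; 0.0066; 0.0001.
Sum = 0.463193; P₂ = 0.463193 / 8 = 0.058.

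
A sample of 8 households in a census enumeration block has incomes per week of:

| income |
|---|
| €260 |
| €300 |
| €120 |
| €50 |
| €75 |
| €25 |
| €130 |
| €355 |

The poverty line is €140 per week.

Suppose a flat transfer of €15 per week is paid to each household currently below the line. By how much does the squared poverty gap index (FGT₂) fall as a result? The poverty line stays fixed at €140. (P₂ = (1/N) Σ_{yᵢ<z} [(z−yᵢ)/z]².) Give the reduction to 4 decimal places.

0.0504

Before: below the line — €25, €50, €75, €120, €130; squared poverty gap index (FGT₂) = 0.166135.
After the €15 transfer: below the line — €40, €65, €90, €135; squared poverty gap index (FGT₂) = 0.115753.
Reduction = 0.166135 − 0.115753 = 0.0504.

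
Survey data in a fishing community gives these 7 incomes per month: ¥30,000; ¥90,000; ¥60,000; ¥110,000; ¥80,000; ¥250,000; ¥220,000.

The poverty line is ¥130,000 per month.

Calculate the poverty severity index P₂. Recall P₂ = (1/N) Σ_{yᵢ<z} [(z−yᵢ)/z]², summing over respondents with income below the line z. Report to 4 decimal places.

Incomes under z: ¥30,000, ¥60,000, ¥80,000, ¥90,000, ¥110,000 (q = 5 of N = 7).
Normalized shortfalls: (130000−30000)/130000 = 0.7692; (130000−60000)/130000 = 0.5385; (130000−80000)/130000 = 0.3846; (130000−90000)/130000 = 0.3077; (130000−110000)/130000 = 0.1538.
Squared: 0.5917; 0.2899; 0.1479; 0.0947; 0.0237.
Sum = 1.147929; P₂ = 1.147929 / 7 = 0.1640.

0.1640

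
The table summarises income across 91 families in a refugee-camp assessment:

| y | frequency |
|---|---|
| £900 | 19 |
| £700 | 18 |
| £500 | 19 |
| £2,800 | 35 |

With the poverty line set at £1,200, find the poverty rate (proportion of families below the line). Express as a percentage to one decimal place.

56 of the 91 families have income below £1,200.
H = 56/91 = 61.5%.

61.5%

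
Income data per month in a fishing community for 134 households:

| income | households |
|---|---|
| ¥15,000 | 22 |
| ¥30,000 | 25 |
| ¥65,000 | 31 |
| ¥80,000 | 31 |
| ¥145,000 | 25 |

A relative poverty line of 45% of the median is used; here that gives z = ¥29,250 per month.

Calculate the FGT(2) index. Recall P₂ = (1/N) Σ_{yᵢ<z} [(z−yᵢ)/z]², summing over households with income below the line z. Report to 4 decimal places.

Below the line: 22×¥15,000 (q = 22 of N = 134).
Gap ratios (z−y)/z: (29250−15000)/29250 = 0.4872 (×22).
Squared: 0.2373 (×22).
Sum = 5.221565; P₂ = 5.221565 / 134 = 0.0390.

0.0390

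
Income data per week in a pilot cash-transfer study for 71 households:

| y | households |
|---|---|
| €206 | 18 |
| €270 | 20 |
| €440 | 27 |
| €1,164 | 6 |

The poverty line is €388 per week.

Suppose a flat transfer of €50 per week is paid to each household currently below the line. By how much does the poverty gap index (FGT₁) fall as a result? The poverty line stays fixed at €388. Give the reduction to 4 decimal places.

0.0690

Before: below the line — 18×€206, 20×€270; poverty gap index (FGT₁) = 0.204588.
After the €50 transfer: below the line — 18×€256, 20×€320; poverty gap index (FGT₁) = 0.135618.
Reduction = 0.204588 − 0.135618 = 0.0690.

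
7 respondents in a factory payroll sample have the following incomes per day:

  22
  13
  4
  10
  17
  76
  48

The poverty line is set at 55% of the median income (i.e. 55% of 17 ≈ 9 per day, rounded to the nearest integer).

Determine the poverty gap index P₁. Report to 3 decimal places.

Below the line: 4 (q = 1 of N = 7).
Gap ratios (z−y)/z: (9−4)/9 = 0.5556.
Sum of shortfalls = 0.555556; P₁ averages over all N: 0.555556 / 7 = 0.079.

0.079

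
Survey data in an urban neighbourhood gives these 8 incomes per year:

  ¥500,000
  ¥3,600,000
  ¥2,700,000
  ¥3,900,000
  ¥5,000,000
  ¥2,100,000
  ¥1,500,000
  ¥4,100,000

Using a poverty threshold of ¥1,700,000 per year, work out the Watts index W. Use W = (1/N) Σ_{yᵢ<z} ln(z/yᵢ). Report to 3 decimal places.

Below the line: ¥500,000, ¥1,500,000 (q = 2 of N = 8).
Log shortfalls: ln(1700000/500000) = 1.2238; ln(1700000/1500000) = 0.1252.
W = 1.348939 / 8 = 0.169.

0.169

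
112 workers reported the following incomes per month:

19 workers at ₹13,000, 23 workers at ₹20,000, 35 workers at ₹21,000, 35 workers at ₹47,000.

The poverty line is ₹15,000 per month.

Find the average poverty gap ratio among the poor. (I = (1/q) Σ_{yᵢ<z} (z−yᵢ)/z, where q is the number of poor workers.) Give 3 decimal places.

0.133

Incomes under z: 19×₹13,000 (q = 19 of N = 112).
Relative gaps: 0.1333 (×19); sum = 2.533333.
I averages over the q = 19 poor units only: 2.533333 / 19 = 0.133.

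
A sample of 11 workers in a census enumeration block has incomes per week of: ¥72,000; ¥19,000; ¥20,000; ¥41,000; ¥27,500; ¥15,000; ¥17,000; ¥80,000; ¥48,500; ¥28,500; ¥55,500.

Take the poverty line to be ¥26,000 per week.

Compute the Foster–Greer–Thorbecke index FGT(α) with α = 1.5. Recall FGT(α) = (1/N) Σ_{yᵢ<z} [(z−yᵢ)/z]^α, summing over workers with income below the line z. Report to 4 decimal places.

0.0663

Incomes under z: ¥15,000, ¥17,000, ¥19,000, ¥20,000 (q = 4 of N = 11).
Normalized shortfalls: (26000−15000)/26000 = 0.4231; (26000−17000)/26000 = 0.3462; (26000−19000)/26000 = 0.2692; (26000−20000)/26000 = 0.2308.
Raised to α = 1.5: 0.27519; 0.20366; 0.13970; 0.11086.
Sum = 0.729402; FGT(1.5) = 0.729402 / 11 = 0.0663.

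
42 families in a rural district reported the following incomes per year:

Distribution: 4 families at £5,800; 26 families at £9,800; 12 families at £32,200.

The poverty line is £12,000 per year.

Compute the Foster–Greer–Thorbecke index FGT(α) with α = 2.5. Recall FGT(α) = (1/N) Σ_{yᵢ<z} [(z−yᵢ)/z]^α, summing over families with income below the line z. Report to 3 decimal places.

Below z: 4×£5,800, 26×£9,800 (q = 30 of N = 42).
Relative gaps: (12000−5800)/12000 = 0.5167 (×4); (12000−9800)/12000 = 0.1833 (×26).
Raised to α = 2.5: 0.19188 (×4); 0.01439 (×26).
Sum = 1.141691; FGT(2.5) = 1.141691 / 42 = 0.027.

0.027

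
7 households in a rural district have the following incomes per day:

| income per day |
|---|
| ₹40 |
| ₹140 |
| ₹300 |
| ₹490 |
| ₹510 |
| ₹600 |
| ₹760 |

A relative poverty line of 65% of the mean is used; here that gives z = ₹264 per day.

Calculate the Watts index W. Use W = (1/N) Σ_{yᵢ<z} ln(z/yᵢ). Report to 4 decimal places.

0.3602

Below the line: ₹40, ₹140 (q = 2 of N = 7).
Log gaps: ln(264/40) = 1.8871; ln(264/140) = 0.6343.
W = 2.521376 / 7 = 0.3602.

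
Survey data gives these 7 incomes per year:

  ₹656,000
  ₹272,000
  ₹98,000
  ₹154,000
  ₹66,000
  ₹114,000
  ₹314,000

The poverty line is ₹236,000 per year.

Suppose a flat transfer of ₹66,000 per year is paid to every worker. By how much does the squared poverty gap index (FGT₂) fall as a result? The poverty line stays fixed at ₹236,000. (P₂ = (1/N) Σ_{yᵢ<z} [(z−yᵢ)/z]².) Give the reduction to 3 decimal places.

0.129

Before: below the line — ₹66,000, ₹98,000, ₹114,000, ₹154,000; squared poverty gap index (FGT₂) = 0.17840.
After the ₹66,000 transfer: below the line — ₹132,000, ₹164,000, ₹180,000, ₹220,000; squared poverty gap index (FGT₂) = 0.04974.
Reduction = 0.17840 − 0.04974 = 0.129.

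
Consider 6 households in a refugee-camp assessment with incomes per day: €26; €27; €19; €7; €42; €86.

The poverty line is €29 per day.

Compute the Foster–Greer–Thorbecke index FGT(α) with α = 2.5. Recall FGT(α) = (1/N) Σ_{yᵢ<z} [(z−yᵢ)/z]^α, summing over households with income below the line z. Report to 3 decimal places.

0.096

Below the line: €7, €19, €26, €27 (q = 4 of N = 6).
Gap ratios (z−y)/z: (29−7)/29 = 0.7586; (29−19)/29 = 0.3448; (29−26)/29 = 0.1034; (29−27)/29 = 0.0690.
Raised to α = 2.5: 0.50126; 0.06982; 0.00344; 0.00125.
Sum = 0.575774; FGT(2.5) = 0.575774 / 6 = 0.096.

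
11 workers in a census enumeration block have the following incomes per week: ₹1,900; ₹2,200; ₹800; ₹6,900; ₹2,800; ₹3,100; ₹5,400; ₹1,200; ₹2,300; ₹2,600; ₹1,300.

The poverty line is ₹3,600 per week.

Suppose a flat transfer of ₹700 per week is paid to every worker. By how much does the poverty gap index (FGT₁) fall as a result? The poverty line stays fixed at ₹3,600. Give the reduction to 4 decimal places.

0.1540

Before: below the line — ₹800, ₹1,200, ₹1,300, ₹1,900, ₹2,200, ₹2,300, ₹2,600, ₹2,800, ₹3,100; poverty gap index (FGT₁) = 0.358586.
After the ₹700 transfer: below the line — ₹1,500, ₹1,900, ₹2,000, ₹2,600, ₹2,900, ₹3,000, ₹3,300, ₹3,500; poverty gap index (FGT₁) = 0.204545.
Reduction = 0.358586 − 0.204545 = 0.1540.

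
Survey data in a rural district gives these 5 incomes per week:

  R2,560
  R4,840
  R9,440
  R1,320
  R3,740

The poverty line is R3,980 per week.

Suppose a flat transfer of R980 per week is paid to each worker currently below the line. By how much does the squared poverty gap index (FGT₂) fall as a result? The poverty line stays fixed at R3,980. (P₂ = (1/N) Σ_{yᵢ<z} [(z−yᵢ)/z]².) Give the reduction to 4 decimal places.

0.0774

Before: below the line — R1,320, R2,560, R3,740; squared poverty gap index (FGT₂) = 0.115522.
After the R980 transfer: below the line — R2,300, R3,540; squared poverty gap index (FGT₂) = 0.038080.
Reduction = 0.115522 − 0.038080 = 0.0774.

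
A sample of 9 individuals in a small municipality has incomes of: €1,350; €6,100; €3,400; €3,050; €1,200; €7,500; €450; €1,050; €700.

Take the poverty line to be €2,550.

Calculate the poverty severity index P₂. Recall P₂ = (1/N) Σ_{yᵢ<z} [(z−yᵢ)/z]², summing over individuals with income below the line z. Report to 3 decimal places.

Incomes under z: €450, €700, €1,050, €1,200, €1,350 (q = 5 of N = 9).
Shortfall ratios: (2550−450)/2550 = 0.8235; (2550−700)/2550 = 0.7255; (2550−1050)/2550 = 0.5882; (2550−1200)/2550 = 0.5294; (2550−1350)/2550 = 0.4706.
Squared: 0.6782; 0.5263; 0.3460; 0.2803; 0.2215.
Sum = 2.052288; P₂ = 2.052288 / 9 = 0.228.

0.228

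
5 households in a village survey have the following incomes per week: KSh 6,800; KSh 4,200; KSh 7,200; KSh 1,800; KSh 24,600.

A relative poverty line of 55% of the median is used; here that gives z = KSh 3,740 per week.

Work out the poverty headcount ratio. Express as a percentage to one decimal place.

20.0%

1 of the 5 households have income below KSh 3,740.
H = 1/5 = 20.0%.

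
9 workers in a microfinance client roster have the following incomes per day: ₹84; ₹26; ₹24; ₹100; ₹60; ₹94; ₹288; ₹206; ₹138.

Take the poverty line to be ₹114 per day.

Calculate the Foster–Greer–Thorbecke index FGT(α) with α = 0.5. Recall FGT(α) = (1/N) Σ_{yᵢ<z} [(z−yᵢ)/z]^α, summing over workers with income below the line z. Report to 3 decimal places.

Below the line: ₹24, ₹26, ₹60, ₹84, ₹94, ₹100 (q = 6 of N = 9).
Normalized shortfalls: (114−24)/114 = 0.7895; (114−26)/114 = 0.7719; (114−60)/114 = 0.4737; (114−84)/114 = 0.2632; (114−94)/114 = 0.1754; (114−100)/114 = 0.1228.
Raised to α = 0.5: 0.88852; 0.87860; 0.68825; 0.51299; 0.41885; 0.35044.
Sum = 3.737647; FGT(0.5) = 3.737647 / 9 = 0.415.

0.415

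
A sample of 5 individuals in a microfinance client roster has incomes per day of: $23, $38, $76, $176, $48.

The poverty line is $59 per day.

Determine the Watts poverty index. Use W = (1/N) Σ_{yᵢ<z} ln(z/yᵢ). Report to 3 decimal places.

0.318

Incomes under z: $23, $38, $48 (q = 3 of N = 5).
Log gaps: ln(59/23) = 0.9420; ln(59/38) = 0.4400; ln(59/48) = 0.2063.
W = 1.588331 / 5 = 0.318.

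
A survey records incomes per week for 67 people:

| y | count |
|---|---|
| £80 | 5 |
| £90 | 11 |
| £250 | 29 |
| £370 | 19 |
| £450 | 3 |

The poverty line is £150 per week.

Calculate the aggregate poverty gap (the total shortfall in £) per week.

£1,010

Poor units: 5×£80, 11×£90 (q = 16 of N = 67).
Individual gaps: 5×(150−80) = 350; 11×(150−90) = 660.
Aggregate gap = £1,010.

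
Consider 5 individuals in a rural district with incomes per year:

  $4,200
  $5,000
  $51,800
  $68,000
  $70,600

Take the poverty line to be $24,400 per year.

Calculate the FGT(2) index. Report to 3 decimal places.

0.264

Incomes under z: $4,200, $5,000 (q = 2 of N = 5).
Shortfall ratios: (24400−4200)/24400 = 0.8279; (24400−5000)/24400 = 0.7951.
Squared: 0.6854; 0.6322.
Sum = 1.317522; P₂ = 1.317522 / 5 = 0.264.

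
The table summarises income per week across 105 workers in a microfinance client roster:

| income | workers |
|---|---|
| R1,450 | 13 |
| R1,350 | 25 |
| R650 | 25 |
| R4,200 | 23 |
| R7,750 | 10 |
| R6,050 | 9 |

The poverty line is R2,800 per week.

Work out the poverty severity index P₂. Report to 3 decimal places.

0.233

Below z: 25×R650, 25×R1,350, 13×R1,450 (q = 63 of N = 105).
Gap ratios (z−y)/z: (2800−650)/2800 = 0.7679 (×25); (2800−1350)/2800 = 0.5179 (×25); (2800−1450)/2800 = 0.4821 (×13).
Squared: 0.5896 (×25); 0.2682 (×25); 0.2325 (×13).
Sum = 24.466518; P₂ = 24.466518 / 105 = 0.233.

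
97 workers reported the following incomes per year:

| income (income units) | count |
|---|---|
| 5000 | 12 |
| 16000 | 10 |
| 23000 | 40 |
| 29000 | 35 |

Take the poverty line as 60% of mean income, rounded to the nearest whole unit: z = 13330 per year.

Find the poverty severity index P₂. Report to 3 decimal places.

0.048

Below z: 12×5000 (q = 12 of N = 97).
Gap ratios (z−y)/z: (13330−5000)/13330 = 0.6249 (×12).
Squared: 0.3905 (×12).
Sum = 4.686094; P₂ = 4.686094 / 97 = 0.048.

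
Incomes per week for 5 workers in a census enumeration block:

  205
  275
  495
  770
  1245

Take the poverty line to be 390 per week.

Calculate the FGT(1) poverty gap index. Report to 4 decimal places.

Poor units: 205, 275 (q = 2 of N = 5).
Relative gaps: (390−205)/390 = 0.4744; (390−275)/390 = 0.2949.
Σ = 0.769231. Dividing by the full population N = 5 gives P₁ = 0.1538.

0.1538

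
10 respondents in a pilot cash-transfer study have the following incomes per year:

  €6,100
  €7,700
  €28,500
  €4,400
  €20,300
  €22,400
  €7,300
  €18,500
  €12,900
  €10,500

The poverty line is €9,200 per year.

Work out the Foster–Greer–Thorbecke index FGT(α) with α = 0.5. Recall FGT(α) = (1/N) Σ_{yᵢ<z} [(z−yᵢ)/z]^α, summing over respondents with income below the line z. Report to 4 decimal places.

0.2161

Poor units: €4,400, €6,100, €7,300, €7,700 (q = 4 of N = 10).
Gap ratios (z−y)/z: (9200−4400)/9200 = 0.5217; (9200−6100)/9200 = 0.3370; (9200−7300)/9200 = 0.2065; (9200−7700)/9200 = 0.1630.
Raised to α = 0.5: 0.72232; 0.58048; 0.45445; 0.40379.
Sum = 2.161028; FGT(0.5) = 2.161028 / 10 = 0.2161.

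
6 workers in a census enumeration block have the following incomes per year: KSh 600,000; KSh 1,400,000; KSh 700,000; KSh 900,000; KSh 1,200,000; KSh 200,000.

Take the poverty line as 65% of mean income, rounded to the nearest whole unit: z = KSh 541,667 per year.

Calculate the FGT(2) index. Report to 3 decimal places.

0.066

Below the line: KSh 200,000 (q = 1 of N = 6).
Relative gaps: (541667−200000)/541667 = 0.6308.
Squared: 0.3979.
Sum = 0.397870; P₂ = 0.397870 / 6 = 0.066.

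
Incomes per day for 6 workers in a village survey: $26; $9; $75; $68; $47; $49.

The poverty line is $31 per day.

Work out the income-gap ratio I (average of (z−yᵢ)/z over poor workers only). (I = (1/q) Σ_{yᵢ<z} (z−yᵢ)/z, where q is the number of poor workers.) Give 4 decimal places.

Below the line: $9, $26 (q = 2 of N = 6).
Relative gaps: 0.7097, 0.1613; sum = 0.870968.
The income-gap ratio divides by q (the poor only): 0.870968 / 2 = 0.4355.

0.4355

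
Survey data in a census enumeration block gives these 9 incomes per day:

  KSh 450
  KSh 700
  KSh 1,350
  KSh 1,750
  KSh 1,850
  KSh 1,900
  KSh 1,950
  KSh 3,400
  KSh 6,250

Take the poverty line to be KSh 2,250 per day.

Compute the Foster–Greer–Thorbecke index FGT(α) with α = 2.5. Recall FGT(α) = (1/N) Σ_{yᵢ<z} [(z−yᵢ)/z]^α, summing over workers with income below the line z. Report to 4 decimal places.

0.1245

Incomes under z: KSh 450, KSh 700, KSh 1,350, KSh 1,750, KSh 1,850, KSh 1,900, KSh 1,950 (q = 7 of N = 9).
Relative gaps: (2250−450)/2250 = 0.8000; (2250−700)/2250 = 0.6889; (2250−1350)/2250 = 0.4000; (2250−1750)/2250 = 0.2222; (2250−1850)/2250 = 0.1778; (2250−1900)/2250 = 0.1556; (2250−1950)/2250 = 0.1333.
Raised to α = 2.5: 0.57243; 0.39389; 0.10119; 0.02328; 0.01333; 0.00954; 0.00649.
Sum = 1.120155; FGT(2.5) = 1.120155 / 9 = 0.1245.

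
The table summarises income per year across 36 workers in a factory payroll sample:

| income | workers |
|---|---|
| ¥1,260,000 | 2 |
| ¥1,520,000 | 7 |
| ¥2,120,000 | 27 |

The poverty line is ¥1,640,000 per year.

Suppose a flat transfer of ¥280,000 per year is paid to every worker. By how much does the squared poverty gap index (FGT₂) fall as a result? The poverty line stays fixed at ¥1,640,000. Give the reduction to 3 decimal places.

0.004

Before: below the line — 2×¥1,260,000, 7×¥1,520,000; squared poverty gap index (FGT₂) = 0.00402.
After the ¥280,000 transfer: below the line — 2×¥1,540,000; squared poverty gap index (FGT₂) = 0.00021.
Reduction = 0.00402 − 0.00021 = 0.004.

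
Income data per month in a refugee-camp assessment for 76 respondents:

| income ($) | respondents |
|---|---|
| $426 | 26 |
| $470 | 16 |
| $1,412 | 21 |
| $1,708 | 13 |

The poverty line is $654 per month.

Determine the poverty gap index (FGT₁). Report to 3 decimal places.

0.178

Poor units: 26×$426, 16×$470 (q = 42 of N = 76).
Relative gaps: (654−426)/654 = 0.3486 (×26); (654−470)/654 = 0.2813 (×16).
Σ = 13.565749. Dividing by the full population N = 76 gives P₁ = 0.178.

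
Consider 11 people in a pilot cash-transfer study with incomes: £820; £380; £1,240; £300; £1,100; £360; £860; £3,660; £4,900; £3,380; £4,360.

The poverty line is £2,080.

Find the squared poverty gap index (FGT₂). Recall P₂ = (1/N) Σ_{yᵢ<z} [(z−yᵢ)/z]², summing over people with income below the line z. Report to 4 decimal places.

0.2891

Below z: £300, £360, £380, £820, £860, £1,100, £1,240 (q = 7 of N = 11).
Relative gaps: (2080−300)/2080 = 0.8558; (2080−360)/2080 = 0.8269; (2080−380)/2080 = 0.8173; (2080−820)/2080 = 0.6058; (2080−860)/2080 = 0.5865; (2080−1100)/2080 = 0.4712; (2080−1240)/2080 = 0.4038.
Squared: 0.7323; 0.6838; 0.6680; 0.3670; 0.3440; 0.2220; 0.1631.
Sum = 3.180196; P₂ = 3.180196 / 11 = 0.2891.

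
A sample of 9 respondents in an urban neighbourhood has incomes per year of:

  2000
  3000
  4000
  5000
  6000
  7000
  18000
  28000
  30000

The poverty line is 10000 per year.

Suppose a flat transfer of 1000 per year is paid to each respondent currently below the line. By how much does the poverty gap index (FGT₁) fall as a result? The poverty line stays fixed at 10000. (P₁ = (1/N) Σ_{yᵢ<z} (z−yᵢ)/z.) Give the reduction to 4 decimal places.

0.0667

Before: below the line — 2000, 3000, 4000, 5000, 6000, 7000; poverty gap index (FGT₁) = 0.366667.
After the 1000 transfer: below the line — 3000, 4000, 5000, 6000, 7000, 8000; poverty gap index (FGT₁) = 0.300000.
Reduction = 0.366667 − 0.300000 = 0.0667.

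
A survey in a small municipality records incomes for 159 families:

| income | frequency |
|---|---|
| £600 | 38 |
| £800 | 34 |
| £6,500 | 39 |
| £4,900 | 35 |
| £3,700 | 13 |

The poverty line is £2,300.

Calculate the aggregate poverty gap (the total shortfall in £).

Below the line: 38×£600, 34×£800 (q = 72 of N = 159).
Individual gaps: 38×(2300−600) = 64600; 34×(2300−800) = 51000.
Aggregate gap = £115,600.

£115,600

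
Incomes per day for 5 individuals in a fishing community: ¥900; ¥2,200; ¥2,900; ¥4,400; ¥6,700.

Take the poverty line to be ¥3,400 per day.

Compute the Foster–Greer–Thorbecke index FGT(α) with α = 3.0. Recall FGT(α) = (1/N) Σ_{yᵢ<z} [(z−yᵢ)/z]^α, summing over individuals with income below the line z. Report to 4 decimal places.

0.0889

Below z: ¥900, ¥2,200, ¥2,900 (q = 3 of N = 5).
Normalized shortfalls: (3400−900)/3400 = 0.7353; (3400−2200)/3400 = 0.3529; (3400−2900)/3400 = 0.1471.
Raised to α = 3.0: 0.39754; 0.04396; 0.00318.
Sum = 0.444688; FGT(3.0) = 0.444688 / 5 = 0.0889.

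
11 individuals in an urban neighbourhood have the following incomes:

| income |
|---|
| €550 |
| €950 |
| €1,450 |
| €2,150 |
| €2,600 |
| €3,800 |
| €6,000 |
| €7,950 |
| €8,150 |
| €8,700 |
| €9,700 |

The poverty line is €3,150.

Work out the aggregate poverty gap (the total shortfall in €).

Poor units: €550, €950, €1,450, €2,150, €2,600 (q = 5 of N = 11).
Individual gaps: 3150−550 = 2600; 3150−950 = 2200; 3150−1450 = 1700; 3150−2150 = 1000; 3150−2600 = 550.
Aggregate gap = €8,050.

€8,050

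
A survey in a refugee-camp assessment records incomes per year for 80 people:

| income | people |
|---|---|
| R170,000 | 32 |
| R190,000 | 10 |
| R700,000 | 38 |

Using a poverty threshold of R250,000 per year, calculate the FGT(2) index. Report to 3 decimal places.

Below the line: 32×R170,000, 10×R190,000 (q = 42 of N = 80).
Normalized shortfalls: (250000−170000)/250000 = 0.3200 (×32); (250000−190000)/250000 = 0.2400 (×10).
Squared: 0.1024 (×32); 0.0576 (×10).
Sum = 3.852800; P₂ = 3.852800 / 80 = 0.048.

0.048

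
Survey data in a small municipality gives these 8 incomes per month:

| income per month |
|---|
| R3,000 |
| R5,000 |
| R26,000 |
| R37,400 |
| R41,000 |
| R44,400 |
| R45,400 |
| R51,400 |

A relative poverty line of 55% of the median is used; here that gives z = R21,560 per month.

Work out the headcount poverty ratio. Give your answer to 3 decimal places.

2 of the 8 respondents have income below R21,560.
H = 2/8 = 0.250.

0.250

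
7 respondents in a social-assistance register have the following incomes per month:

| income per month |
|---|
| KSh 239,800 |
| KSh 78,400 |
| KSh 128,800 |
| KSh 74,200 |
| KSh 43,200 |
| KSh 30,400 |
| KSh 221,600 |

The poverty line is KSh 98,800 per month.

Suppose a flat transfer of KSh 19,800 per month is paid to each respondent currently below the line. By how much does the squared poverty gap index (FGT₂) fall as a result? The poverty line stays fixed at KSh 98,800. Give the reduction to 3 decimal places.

Before: below the line — KSh 30,400, KSh 43,200, KSh 74,200, KSh 78,400; squared poverty gap index (FGT₂) = 0.12866.
After the KSh 19,800 transfer: below the line — KSh 50,200, KSh 63,000, KSh 94,000, KSh 98,200; squared poverty gap index (FGT₂) = 0.05367.
Reduction = 0.12866 − 0.05367 = 0.075.

0.075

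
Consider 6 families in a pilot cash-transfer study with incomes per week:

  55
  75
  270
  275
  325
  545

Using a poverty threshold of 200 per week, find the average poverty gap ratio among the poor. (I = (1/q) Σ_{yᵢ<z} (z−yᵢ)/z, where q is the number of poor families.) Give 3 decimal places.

0.675

Poor units: 55, 75 (q = 2 of N = 6).
Shortfall ratios (z−y)/z: 0.7250, 0.6250; sum = 1.350000.
I averages over the q = 2 poor units only: 1.350000 / 2 = 0.675.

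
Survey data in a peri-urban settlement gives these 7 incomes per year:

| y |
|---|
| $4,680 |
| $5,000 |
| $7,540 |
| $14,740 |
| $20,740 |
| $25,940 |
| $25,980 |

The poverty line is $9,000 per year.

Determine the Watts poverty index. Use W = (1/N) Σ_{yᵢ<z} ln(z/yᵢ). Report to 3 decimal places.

Below the line: $4,680, $5,000, $7,540 (q = 3 of N = 7).
Log gaps: ln(9000/4680) = 0.6539; ln(9000/5000) = 0.5878; ln(9000/7540) = 0.1770.
W = 1.418716 / 7 = 0.203.

0.203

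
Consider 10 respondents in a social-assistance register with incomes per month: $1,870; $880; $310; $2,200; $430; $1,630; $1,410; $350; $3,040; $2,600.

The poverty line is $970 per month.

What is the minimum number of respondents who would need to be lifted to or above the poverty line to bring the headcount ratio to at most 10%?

Currently q = 4 of N = 10 are below the line (H = 0.400).
A headcount ratio of at most 10% allows at most ⌊0.10 × 10⌋ = 1 poor respondents.
So at least 4 − 1 = 3 must be lifted.

3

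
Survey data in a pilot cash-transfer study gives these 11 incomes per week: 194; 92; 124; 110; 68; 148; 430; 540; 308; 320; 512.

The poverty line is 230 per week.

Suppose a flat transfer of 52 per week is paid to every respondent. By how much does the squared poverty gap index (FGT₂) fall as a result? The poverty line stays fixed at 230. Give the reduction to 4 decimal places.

0.0877

Before: below the line — 68, 92, 110, 124, 148, 194; squared poverty gap index (FGT₂) = 0.135666.
After the 52 transfer: below the line — 120, 144, 162, 176, 200; squared poverty gap index (FGT₂) = 0.048008.
Reduction = 0.135666 − 0.048008 = 0.0877.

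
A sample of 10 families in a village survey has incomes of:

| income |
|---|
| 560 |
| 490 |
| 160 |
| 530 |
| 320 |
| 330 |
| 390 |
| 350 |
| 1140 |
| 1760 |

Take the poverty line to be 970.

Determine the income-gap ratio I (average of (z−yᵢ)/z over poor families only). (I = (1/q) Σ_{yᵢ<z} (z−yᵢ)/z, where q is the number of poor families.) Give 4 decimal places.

Below z: 160, 320, 330, 350, 390, 490, 530, 560 (q = 8 of N = 10).
Shortfall ratios (z−y)/z: 0.8351, 0.6701, 0.6598, 0.6392, 0.5979, 0.4948, 0.4536, 0.4227; sum = 4.773196.
I averages over the q = 8 poor units only: 4.773196 / 8 = 0.5966.

0.5966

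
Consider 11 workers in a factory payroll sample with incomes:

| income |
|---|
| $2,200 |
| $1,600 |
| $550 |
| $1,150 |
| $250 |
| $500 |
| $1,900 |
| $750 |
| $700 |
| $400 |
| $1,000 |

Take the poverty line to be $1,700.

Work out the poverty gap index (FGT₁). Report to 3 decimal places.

Below the line: $250, $400, $500, $550, $700, $750, $1,000, $1,150, $1,600 (q = 9 of N = 11).
Normalized shortfalls: (1700−250)/1700 = 0.8529; (1700−400)/1700 = 0.7647; (1700−500)/1700 = 0.7059; (1700−550)/1700 = 0.6765; (1700−700)/1700 = 0.5882; (1700−750)/1700 = 0.5588; (1700−1000)/1700 = 0.4118; (1700−1150)/1700 = 0.3235; (1700−1600)/1700 = 0.0588.
Sum of shortfalls = 4.941176; P₁ averages over all N: 4.941176 / 11 = 0.449.

0.449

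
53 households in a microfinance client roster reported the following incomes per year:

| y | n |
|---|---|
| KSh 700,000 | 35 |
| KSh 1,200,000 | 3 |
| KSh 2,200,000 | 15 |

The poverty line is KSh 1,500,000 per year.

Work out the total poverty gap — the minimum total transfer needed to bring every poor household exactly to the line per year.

Below the line: 35×KSh 700,000, 3×KSh 1,200,000 (q = 38 of N = 53).
Individual gaps: 35×(1500000−700000) = 28000000; 3×(1500000−1200000) = 900000.
Aggregate gap = KSh 28,900,000.

KSh 28,900,000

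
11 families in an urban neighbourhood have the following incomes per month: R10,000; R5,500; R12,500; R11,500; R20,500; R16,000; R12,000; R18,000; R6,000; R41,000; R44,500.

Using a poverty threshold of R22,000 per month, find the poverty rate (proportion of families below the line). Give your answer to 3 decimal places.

9 of the 11 families have income below R22,000.
H = 9/11 = 0.818.

0.818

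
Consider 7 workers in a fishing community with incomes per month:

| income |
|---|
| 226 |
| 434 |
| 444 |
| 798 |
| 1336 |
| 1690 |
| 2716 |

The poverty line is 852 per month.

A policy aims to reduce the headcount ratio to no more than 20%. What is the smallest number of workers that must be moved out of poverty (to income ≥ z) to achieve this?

Currently q = 4 of N = 7 are below the line (H = 0.571).
A headcount ratio of at most 20% allows at most ⌊0.20 × 7⌋ = 1 poor workers.
So at least 4 − 1 = 3 must be lifted.

3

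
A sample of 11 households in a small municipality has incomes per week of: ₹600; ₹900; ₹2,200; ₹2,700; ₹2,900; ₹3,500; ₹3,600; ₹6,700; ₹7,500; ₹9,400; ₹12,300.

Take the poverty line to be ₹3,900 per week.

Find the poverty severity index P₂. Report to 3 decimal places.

Poor units: ₹600, ₹900, ₹2,200, ₹2,700, ₹2,900, ₹3,500, ₹3,600 (q = 7 of N = 11).
Normalized shortfalls: (3900−600)/3900 = 0.8462; (3900−900)/3900 = 0.7692; (3900−2200)/3900 = 0.4359; (3900−2700)/3900 = 0.3077; (3900−2900)/3900 = 0.2564; (3900−3500)/3900 = 0.1026; (3900−3600)/3900 = 0.0769.
Squared: 0.7160; 0.5917; 0.1900; 0.0947; 0.0657; 0.0105; 0.0059.
Sum = 1.674556; P₂ = 1.674556 / 11 = 0.152.

0.152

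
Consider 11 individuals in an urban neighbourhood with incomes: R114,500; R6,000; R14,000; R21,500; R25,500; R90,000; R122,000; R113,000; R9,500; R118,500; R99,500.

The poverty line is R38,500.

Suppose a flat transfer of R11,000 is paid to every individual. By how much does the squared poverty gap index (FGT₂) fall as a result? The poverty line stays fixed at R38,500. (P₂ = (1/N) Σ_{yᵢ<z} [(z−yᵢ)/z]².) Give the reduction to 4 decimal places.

Before: below the line — R6,000, R9,500, R14,000, R21,500, R25,500; squared poverty gap index (FGT₂) = 0.181266.
After the R11,000 transfer: below the line — R17,000, R20,500, R25,000, R32,500, R36,500; squared poverty gap index (FGT₂) = 0.061853.
Reduction = 0.181266 − 0.061853 = 0.1194.

0.1194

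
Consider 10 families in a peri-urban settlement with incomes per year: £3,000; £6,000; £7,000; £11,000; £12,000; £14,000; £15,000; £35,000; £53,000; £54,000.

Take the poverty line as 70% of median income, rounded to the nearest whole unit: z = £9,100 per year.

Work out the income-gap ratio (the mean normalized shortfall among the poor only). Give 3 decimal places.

0.414

Below the line: £3,000, £6,000, £7,000 (q = 3 of N = 10).
Shortfall ratios (z−y)/z: 0.6703, 0.3407, 0.2308; sum = 1.241758.
I averages over the q = 3 poor units only: 1.241758 / 3 = 0.414.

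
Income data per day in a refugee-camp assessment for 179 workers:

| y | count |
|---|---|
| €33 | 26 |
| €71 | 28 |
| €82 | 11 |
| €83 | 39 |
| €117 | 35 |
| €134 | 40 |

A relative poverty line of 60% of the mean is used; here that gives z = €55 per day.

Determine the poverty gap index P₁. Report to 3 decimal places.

0.058

Below the line: 26×€33 (q = 26 of N = 179).
Gap ratios (z−y)/z: (55−33)/55 = 0.4000 (×26).
Sum of shortfalls = 10.400000; P₁ averages over all N: 10.400000 / 179 = 0.058.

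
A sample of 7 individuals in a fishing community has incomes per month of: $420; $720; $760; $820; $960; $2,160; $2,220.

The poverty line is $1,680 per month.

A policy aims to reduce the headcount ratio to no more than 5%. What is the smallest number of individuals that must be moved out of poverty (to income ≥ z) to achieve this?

Currently q = 5 of N = 7 are below the line (H = 0.714).
A headcount ratio of at most 5% allows at most ⌊0.05 × 7⌋ = 0 poor individuals.
So at least 5 − 0 = 5 must be lifted.

5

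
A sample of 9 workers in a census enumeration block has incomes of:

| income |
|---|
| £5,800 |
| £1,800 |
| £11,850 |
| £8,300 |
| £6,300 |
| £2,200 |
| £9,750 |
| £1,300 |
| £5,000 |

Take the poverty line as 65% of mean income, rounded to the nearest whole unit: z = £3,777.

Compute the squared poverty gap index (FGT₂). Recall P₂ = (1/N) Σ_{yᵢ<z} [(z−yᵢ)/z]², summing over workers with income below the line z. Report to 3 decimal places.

Poor units: £1,300, £1,800, £2,200 (q = 3 of N = 9).
Gap ratios (z−y)/z: (3777−1300)/3777 = 0.6558; (3777−1800)/3777 = 0.5234; (3777−2200)/3777 = 0.4175.
Squared: 0.4301; 0.2740; 0.1743.
Sum = 0.878398; P₂ = 0.878398 / 9 = 0.098.

0.098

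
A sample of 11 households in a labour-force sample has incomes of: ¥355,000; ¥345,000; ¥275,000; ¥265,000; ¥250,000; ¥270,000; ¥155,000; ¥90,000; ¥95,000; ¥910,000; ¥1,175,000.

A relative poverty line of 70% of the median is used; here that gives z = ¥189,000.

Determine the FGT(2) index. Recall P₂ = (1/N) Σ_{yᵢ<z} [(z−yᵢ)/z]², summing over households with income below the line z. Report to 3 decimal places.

0.050

Incomes under z: ¥90,000, ¥95,000, ¥155,000 (q = 3 of N = 11).
Relative gaps: (189000−90000)/189000 = 0.5238; (189000−95000)/189000 = 0.4974; (189000−155000)/189000 = 0.1799.
Squared: 0.2744; 0.2474; 0.0324.
Sum = 0.554100; P₂ = 0.554100 / 11 = 0.050.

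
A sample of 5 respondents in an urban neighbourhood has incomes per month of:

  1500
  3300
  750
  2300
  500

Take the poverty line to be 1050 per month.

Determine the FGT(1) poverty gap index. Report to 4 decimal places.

Below z: 500, 750 (q = 2 of N = 5).
Gap ratios (z−y)/z: (1050−500)/1050 = 0.5238; (1050−750)/1050 = 0.2857.
Σ = 0.809524. Dividing by the full population N = 5 gives P₁ = 0.1619.

0.1619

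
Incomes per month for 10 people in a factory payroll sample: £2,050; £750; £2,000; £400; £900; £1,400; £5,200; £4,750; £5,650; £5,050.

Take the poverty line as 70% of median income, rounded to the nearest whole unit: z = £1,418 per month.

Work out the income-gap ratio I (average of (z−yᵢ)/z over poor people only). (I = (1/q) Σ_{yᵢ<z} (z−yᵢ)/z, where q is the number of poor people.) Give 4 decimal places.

Incomes under z: £400, £750, £900, £1,400 (q = 4 of N = 10).
Relative gaps: 0.7179, 0.4711, 0.3653, 0.0127; sum = 1.566996.
The income-gap ratio divides by q (the poor only): 1.566996 / 4 = 0.3917.

0.3917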